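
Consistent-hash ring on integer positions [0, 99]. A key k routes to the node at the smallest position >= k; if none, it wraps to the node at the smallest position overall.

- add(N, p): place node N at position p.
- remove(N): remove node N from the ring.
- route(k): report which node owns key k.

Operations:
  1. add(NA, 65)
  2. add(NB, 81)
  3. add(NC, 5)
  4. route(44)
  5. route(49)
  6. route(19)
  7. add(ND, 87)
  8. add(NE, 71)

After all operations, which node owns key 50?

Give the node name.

Answer: NA

Derivation:
Op 1: add NA@65 -> ring=[65:NA]
Op 2: add NB@81 -> ring=[65:NA,81:NB]
Op 3: add NC@5 -> ring=[5:NC,65:NA,81:NB]
Op 4: route key 44: smallest pos >= 44 is 65 -> NA
Op 5: route key 49: smallest pos >= 49 is 65 -> NA
Op 6: route key 19: smallest pos >= 19 is 65 -> NA
Op 7: add ND@87 -> ring=[5:NC,65:NA,81:NB,87:ND]
Op 8: add NE@71 -> ring=[5:NC,65:NA,71:NE,81:NB,87:ND]
Final route key 50: smallest pos >= 50 is 65 -> NA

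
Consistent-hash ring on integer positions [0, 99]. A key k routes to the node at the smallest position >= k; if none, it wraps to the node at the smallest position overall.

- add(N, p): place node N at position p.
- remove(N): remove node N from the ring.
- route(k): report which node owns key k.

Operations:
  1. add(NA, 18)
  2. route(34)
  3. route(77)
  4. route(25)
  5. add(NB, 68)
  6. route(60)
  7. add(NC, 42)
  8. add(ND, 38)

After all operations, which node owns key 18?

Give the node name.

Answer: NA

Derivation:
Op 1: add NA@18 -> ring=[18:NA]
Op 2: route key 34: none >= 34, wrap to smallest pos 18 -> NA
Op 3: route key 77: none >= 77, wrap to smallest pos 18 -> NA
Op 4: route key 25: none >= 25, wrap to smallest pos 18 -> NA
Op 5: add NB@68 -> ring=[18:NA,68:NB]
Op 6: route key 60: smallest pos >= 60 is 68 -> NB
Op 7: add NC@42 -> ring=[18:NA,42:NC,68:NB]
Op 8: add ND@38 -> ring=[18:NA,38:ND,42:NC,68:NB]
Final route key 18: smallest pos >= 18 is 18 -> NA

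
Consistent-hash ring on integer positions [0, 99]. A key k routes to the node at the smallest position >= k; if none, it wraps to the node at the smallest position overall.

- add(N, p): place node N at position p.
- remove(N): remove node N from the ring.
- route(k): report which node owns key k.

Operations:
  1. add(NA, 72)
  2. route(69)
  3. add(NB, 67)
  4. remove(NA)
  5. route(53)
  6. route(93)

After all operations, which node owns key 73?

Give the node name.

Op 1: add NA@72 -> ring=[72:NA]
Op 2: route key 69: smallest pos >= 69 is 72 -> NA
Op 3: add NB@67 -> ring=[67:NB,72:NA]
Op 4: remove NA -> ring=[67:NB]
Op 5: route key 53: smallest pos >= 53 is 67 -> NB
Op 6: route key 93: none >= 93, wrap to smallest pos 67 -> NB
Final route key 73: none >= 73, wrap to smallest pos 67 -> NB

Answer: NB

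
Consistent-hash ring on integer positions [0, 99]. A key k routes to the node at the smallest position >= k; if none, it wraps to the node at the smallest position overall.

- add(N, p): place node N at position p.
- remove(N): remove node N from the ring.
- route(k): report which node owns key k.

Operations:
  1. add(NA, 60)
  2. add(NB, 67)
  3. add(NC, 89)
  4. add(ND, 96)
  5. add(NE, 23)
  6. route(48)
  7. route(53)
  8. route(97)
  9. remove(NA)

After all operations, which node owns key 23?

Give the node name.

Op 1: add NA@60 -> ring=[60:NA]
Op 2: add NB@67 -> ring=[60:NA,67:NB]
Op 3: add NC@89 -> ring=[60:NA,67:NB,89:NC]
Op 4: add ND@96 -> ring=[60:NA,67:NB,89:NC,96:ND]
Op 5: add NE@23 -> ring=[23:NE,60:NA,67:NB,89:NC,96:ND]
Op 6: route key 48: smallest pos >= 48 is 60 -> NA
Op 7: route key 53: smallest pos >= 53 is 60 -> NA
Op 8: route key 97: none >= 97, wrap to smallest pos 23 -> NE
Op 9: remove NA -> ring=[23:NE,67:NB,89:NC,96:ND]
Final route key 23: smallest pos >= 23 is 23 -> NE

Answer: NE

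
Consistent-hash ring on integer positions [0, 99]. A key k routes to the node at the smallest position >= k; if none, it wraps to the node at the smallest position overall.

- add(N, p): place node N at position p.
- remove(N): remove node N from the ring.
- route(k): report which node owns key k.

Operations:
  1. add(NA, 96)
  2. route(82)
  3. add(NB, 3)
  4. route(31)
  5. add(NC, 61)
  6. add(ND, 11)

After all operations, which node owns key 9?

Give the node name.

Answer: ND

Derivation:
Op 1: add NA@96 -> ring=[96:NA]
Op 2: route key 82: smallest pos >= 82 is 96 -> NA
Op 3: add NB@3 -> ring=[3:NB,96:NA]
Op 4: route key 31: smallest pos >= 31 is 96 -> NA
Op 5: add NC@61 -> ring=[3:NB,61:NC,96:NA]
Op 6: add ND@11 -> ring=[3:NB,11:ND,61:NC,96:NA]
Final route key 9: smallest pos >= 9 is 11 -> ND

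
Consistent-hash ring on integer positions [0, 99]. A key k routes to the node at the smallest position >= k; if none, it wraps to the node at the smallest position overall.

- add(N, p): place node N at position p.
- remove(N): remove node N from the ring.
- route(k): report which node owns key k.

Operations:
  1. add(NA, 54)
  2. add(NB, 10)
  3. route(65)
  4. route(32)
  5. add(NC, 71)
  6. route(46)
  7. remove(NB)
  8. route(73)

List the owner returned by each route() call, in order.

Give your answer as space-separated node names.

Op 1: add NA@54 -> ring=[54:NA]
Op 2: add NB@10 -> ring=[10:NB,54:NA]
Op 3: route key 65: none >= 65, wrap to smallest pos 10 -> NB
Op 4: route key 32: smallest pos >= 32 is 54 -> NA
Op 5: add NC@71 -> ring=[10:NB,54:NA,71:NC]
Op 6: route key 46: smallest pos >= 46 is 54 -> NA
Op 7: remove NB -> ring=[54:NA,71:NC]
Op 8: route key 73: none >= 73, wrap to smallest pos 54 -> NA

Answer: NB NA NA NA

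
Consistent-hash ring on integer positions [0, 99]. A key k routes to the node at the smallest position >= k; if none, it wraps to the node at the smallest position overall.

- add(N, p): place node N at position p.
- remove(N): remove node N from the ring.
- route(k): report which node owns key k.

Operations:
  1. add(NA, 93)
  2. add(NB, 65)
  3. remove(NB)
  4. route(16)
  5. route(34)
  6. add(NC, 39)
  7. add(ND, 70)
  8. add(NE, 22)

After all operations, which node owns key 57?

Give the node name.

Answer: ND

Derivation:
Op 1: add NA@93 -> ring=[93:NA]
Op 2: add NB@65 -> ring=[65:NB,93:NA]
Op 3: remove NB -> ring=[93:NA]
Op 4: route key 16: smallest pos >= 16 is 93 -> NA
Op 5: route key 34: smallest pos >= 34 is 93 -> NA
Op 6: add NC@39 -> ring=[39:NC,93:NA]
Op 7: add ND@70 -> ring=[39:NC,70:ND,93:NA]
Op 8: add NE@22 -> ring=[22:NE,39:NC,70:ND,93:NA]
Final route key 57: smallest pos >= 57 is 70 -> ND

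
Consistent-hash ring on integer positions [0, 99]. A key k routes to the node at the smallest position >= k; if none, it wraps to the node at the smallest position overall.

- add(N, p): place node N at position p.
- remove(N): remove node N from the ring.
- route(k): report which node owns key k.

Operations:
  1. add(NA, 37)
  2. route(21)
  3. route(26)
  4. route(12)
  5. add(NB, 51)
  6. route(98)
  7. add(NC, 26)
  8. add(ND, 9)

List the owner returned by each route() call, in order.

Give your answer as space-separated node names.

Answer: NA NA NA NA

Derivation:
Op 1: add NA@37 -> ring=[37:NA]
Op 2: route key 21: smallest pos >= 21 is 37 -> NA
Op 3: route key 26: smallest pos >= 26 is 37 -> NA
Op 4: route key 12: smallest pos >= 12 is 37 -> NA
Op 5: add NB@51 -> ring=[37:NA,51:NB]
Op 6: route key 98: none >= 98, wrap to smallest pos 37 -> NA
Op 7: add NC@26 -> ring=[26:NC,37:NA,51:NB]
Op 8: add ND@9 -> ring=[9:ND,26:NC,37:NA,51:NB]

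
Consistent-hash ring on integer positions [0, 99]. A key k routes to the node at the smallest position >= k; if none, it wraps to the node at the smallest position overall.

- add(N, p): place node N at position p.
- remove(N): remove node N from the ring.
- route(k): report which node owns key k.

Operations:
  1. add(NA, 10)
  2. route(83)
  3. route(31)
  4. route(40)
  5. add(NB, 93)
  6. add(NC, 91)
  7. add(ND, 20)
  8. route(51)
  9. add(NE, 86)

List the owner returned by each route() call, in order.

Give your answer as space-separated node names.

Answer: NA NA NA NC

Derivation:
Op 1: add NA@10 -> ring=[10:NA]
Op 2: route key 83: none >= 83, wrap to smallest pos 10 -> NA
Op 3: route key 31: none >= 31, wrap to smallest pos 10 -> NA
Op 4: route key 40: none >= 40, wrap to smallest pos 10 -> NA
Op 5: add NB@93 -> ring=[10:NA,93:NB]
Op 6: add NC@91 -> ring=[10:NA,91:NC,93:NB]
Op 7: add ND@20 -> ring=[10:NA,20:ND,91:NC,93:NB]
Op 8: route key 51: smallest pos >= 51 is 91 -> NC
Op 9: add NE@86 -> ring=[10:NA,20:ND,86:NE,91:NC,93:NB]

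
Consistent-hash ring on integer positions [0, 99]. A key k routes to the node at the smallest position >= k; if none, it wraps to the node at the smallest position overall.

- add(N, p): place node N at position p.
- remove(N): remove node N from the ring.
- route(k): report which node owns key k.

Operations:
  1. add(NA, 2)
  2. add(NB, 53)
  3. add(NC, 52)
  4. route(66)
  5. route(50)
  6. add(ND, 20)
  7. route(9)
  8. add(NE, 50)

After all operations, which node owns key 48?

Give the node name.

Op 1: add NA@2 -> ring=[2:NA]
Op 2: add NB@53 -> ring=[2:NA,53:NB]
Op 3: add NC@52 -> ring=[2:NA,52:NC,53:NB]
Op 4: route key 66: none >= 66, wrap to smallest pos 2 -> NA
Op 5: route key 50: smallest pos >= 50 is 52 -> NC
Op 6: add ND@20 -> ring=[2:NA,20:ND,52:NC,53:NB]
Op 7: route key 9: smallest pos >= 9 is 20 -> ND
Op 8: add NE@50 -> ring=[2:NA,20:ND,50:NE,52:NC,53:NB]
Final route key 48: smallest pos >= 48 is 50 -> NE

Answer: NE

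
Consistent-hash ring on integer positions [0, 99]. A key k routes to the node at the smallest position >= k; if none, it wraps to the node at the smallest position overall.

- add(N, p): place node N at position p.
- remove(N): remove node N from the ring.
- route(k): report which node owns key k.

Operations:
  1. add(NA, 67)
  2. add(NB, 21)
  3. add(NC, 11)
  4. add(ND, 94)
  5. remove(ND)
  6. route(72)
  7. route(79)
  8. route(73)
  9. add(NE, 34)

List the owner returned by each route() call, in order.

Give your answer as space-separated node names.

Op 1: add NA@67 -> ring=[67:NA]
Op 2: add NB@21 -> ring=[21:NB,67:NA]
Op 3: add NC@11 -> ring=[11:NC,21:NB,67:NA]
Op 4: add ND@94 -> ring=[11:NC,21:NB,67:NA,94:ND]
Op 5: remove ND -> ring=[11:NC,21:NB,67:NA]
Op 6: route key 72: none >= 72, wrap to smallest pos 11 -> NC
Op 7: route key 79: none >= 79, wrap to smallest pos 11 -> NC
Op 8: route key 73: none >= 73, wrap to smallest pos 11 -> NC
Op 9: add NE@34 -> ring=[11:NC,21:NB,34:NE,67:NA]

Answer: NC NC NC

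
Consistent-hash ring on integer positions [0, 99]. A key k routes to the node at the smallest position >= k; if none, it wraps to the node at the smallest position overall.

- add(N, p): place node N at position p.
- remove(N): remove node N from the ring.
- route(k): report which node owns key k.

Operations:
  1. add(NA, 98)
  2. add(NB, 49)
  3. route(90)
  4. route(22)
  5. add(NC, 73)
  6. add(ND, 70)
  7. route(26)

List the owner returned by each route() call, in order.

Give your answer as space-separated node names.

Op 1: add NA@98 -> ring=[98:NA]
Op 2: add NB@49 -> ring=[49:NB,98:NA]
Op 3: route key 90: smallest pos >= 90 is 98 -> NA
Op 4: route key 22: smallest pos >= 22 is 49 -> NB
Op 5: add NC@73 -> ring=[49:NB,73:NC,98:NA]
Op 6: add ND@70 -> ring=[49:NB,70:ND,73:NC,98:NA]
Op 7: route key 26: smallest pos >= 26 is 49 -> NB

Answer: NA NB NB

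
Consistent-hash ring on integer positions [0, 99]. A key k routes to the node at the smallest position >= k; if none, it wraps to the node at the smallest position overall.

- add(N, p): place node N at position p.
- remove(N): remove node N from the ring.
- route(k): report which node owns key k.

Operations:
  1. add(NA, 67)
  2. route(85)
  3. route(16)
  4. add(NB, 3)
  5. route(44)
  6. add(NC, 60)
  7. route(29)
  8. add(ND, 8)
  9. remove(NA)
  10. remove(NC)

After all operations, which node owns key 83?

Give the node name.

Op 1: add NA@67 -> ring=[67:NA]
Op 2: route key 85: none >= 85, wrap to smallest pos 67 -> NA
Op 3: route key 16: smallest pos >= 16 is 67 -> NA
Op 4: add NB@3 -> ring=[3:NB,67:NA]
Op 5: route key 44: smallest pos >= 44 is 67 -> NA
Op 6: add NC@60 -> ring=[3:NB,60:NC,67:NA]
Op 7: route key 29: smallest pos >= 29 is 60 -> NC
Op 8: add ND@8 -> ring=[3:NB,8:ND,60:NC,67:NA]
Op 9: remove NA -> ring=[3:NB,8:ND,60:NC]
Op 10: remove NC -> ring=[3:NB,8:ND]
Final route key 83: none >= 83, wrap to smallest pos 3 -> NB

Answer: NB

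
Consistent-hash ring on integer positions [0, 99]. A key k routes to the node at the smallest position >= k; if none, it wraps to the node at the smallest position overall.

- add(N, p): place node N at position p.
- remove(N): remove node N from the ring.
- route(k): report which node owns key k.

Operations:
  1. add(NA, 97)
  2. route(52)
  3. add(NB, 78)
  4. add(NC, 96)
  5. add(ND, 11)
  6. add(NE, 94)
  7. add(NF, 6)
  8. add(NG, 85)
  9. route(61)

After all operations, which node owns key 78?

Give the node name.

Op 1: add NA@97 -> ring=[97:NA]
Op 2: route key 52: smallest pos >= 52 is 97 -> NA
Op 3: add NB@78 -> ring=[78:NB,97:NA]
Op 4: add NC@96 -> ring=[78:NB,96:NC,97:NA]
Op 5: add ND@11 -> ring=[11:ND,78:NB,96:NC,97:NA]
Op 6: add NE@94 -> ring=[11:ND,78:NB,94:NE,96:NC,97:NA]
Op 7: add NF@6 -> ring=[6:NF,11:ND,78:NB,94:NE,96:NC,97:NA]
Op 8: add NG@85 -> ring=[6:NF,11:ND,78:NB,85:NG,94:NE,96:NC,97:NA]
Op 9: route key 61: smallest pos >= 61 is 78 -> NB
Final route key 78: smallest pos >= 78 is 78 -> NB

Answer: NB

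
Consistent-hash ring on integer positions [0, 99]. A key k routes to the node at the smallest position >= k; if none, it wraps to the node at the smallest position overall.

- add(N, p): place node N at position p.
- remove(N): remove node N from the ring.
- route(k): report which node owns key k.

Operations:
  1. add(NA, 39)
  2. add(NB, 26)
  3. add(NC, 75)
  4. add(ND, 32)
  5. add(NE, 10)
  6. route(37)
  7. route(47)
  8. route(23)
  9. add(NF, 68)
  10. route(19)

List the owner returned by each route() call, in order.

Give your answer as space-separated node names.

Answer: NA NC NB NB

Derivation:
Op 1: add NA@39 -> ring=[39:NA]
Op 2: add NB@26 -> ring=[26:NB,39:NA]
Op 3: add NC@75 -> ring=[26:NB,39:NA,75:NC]
Op 4: add ND@32 -> ring=[26:NB,32:ND,39:NA,75:NC]
Op 5: add NE@10 -> ring=[10:NE,26:NB,32:ND,39:NA,75:NC]
Op 6: route key 37: smallest pos >= 37 is 39 -> NA
Op 7: route key 47: smallest pos >= 47 is 75 -> NC
Op 8: route key 23: smallest pos >= 23 is 26 -> NB
Op 9: add NF@68 -> ring=[10:NE,26:NB,32:ND,39:NA,68:NF,75:NC]
Op 10: route key 19: smallest pos >= 19 is 26 -> NB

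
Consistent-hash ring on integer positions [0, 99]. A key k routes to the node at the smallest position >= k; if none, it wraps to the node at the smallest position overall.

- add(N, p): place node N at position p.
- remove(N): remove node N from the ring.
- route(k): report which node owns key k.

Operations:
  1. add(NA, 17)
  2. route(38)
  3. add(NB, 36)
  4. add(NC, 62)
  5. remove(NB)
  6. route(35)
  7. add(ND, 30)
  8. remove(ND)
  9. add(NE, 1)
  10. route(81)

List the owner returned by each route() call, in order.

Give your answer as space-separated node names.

Answer: NA NC NE

Derivation:
Op 1: add NA@17 -> ring=[17:NA]
Op 2: route key 38: none >= 38, wrap to smallest pos 17 -> NA
Op 3: add NB@36 -> ring=[17:NA,36:NB]
Op 4: add NC@62 -> ring=[17:NA,36:NB,62:NC]
Op 5: remove NB -> ring=[17:NA,62:NC]
Op 6: route key 35: smallest pos >= 35 is 62 -> NC
Op 7: add ND@30 -> ring=[17:NA,30:ND,62:NC]
Op 8: remove ND -> ring=[17:NA,62:NC]
Op 9: add NE@1 -> ring=[1:NE,17:NA,62:NC]
Op 10: route key 81: none >= 81, wrap to smallest pos 1 -> NE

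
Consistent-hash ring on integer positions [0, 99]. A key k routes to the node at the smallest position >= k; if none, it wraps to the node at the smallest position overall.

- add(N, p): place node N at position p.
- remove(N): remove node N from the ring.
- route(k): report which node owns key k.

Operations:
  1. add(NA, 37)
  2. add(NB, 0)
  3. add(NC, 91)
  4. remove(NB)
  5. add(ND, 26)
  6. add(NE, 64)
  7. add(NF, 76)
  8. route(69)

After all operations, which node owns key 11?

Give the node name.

Op 1: add NA@37 -> ring=[37:NA]
Op 2: add NB@0 -> ring=[0:NB,37:NA]
Op 3: add NC@91 -> ring=[0:NB,37:NA,91:NC]
Op 4: remove NB -> ring=[37:NA,91:NC]
Op 5: add ND@26 -> ring=[26:ND,37:NA,91:NC]
Op 6: add NE@64 -> ring=[26:ND,37:NA,64:NE,91:NC]
Op 7: add NF@76 -> ring=[26:ND,37:NA,64:NE,76:NF,91:NC]
Op 8: route key 69: smallest pos >= 69 is 76 -> NF
Final route key 11: smallest pos >= 11 is 26 -> ND

Answer: ND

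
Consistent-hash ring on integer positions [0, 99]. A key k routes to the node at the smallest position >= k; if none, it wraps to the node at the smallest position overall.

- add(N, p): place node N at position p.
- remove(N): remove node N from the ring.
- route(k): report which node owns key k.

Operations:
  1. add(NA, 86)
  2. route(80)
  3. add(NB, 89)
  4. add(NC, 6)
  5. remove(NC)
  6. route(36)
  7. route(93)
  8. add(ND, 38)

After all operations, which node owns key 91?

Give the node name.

Answer: ND

Derivation:
Op 1: add NA@86 -> ring=[86:NA]
Op 2: route key 80: smallest pos >= 80 is 86 -> NA
Op 3: add NB@89 -> ring=[86:NA,89:NB]
Op 4: add NC@6 -> ring=[6:NC,86:NA,89:NB]
Op 5: remove NC -> ring=[86:NA,89:NB]
Op 6: route key 36: smallest pos >= 36 is 86 -> NA
Op 7: route key 93: none >= 93, wrap to smallest pos 86 -> NA
Op 8: add ND@38 -> ring=[38:ND,86:NA,89:NB]
Final route key 91: none >= 91, wrap to smallest pos 38 -> ND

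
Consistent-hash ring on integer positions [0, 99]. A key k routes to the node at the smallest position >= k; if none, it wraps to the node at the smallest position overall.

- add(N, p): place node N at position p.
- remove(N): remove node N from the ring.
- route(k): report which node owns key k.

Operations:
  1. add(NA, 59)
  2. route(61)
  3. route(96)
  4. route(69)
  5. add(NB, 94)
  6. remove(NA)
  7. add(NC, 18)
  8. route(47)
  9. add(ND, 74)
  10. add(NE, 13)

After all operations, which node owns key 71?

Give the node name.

Answer: ND

Derivation:
Op 1: add NA@59 -> ring=[59:NA]
Op 2: route key 61: none >= 61, wrap to smallest pos 59 -> NA
Op 3: route key 96: none >= 96, wrap to smallest pos 59 -> NA
Op 4: route key 69: none >= 69, wrap to smallest pos 59 -> NA
Op 5: add NB@94 -> ring=[59:NA,94:NB]
Op 6: remove NA -> ring=[94:NB]
Op 7: add NC@18 -> ring=[18:NC,94:NB]
Op 8: route key 47: smallest pos >= 47 is 94 -> NB
Op 9: add ND@74 -> ring=[18:NC,74:ND,94:NB]
Op 10: add NE@13 -> ring=[13:NE,18:NC,74:ND,94:NB]
Final route key 71: smallest pos >= 71 is 74 -> ND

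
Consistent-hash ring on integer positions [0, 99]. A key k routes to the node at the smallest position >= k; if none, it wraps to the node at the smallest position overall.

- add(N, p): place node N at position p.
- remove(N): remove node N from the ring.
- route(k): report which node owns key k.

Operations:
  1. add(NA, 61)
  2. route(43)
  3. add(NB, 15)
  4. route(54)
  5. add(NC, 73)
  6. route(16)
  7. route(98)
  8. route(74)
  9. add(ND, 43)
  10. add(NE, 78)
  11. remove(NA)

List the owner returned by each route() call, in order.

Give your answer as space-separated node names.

Answer: NA NA NA NB NB

Derivation:
Op 1: add NA@61 -> ring=[61:NA]
Op 2: route key 43: smallest pos >= 43 is 61 -> NA
Op 3: add NB@15 -> ring=[15:NB,61:NA]
Op 4: route key 54: smallest pos >= 54 is 61 -> NA
Op 5: add NC@73 -> ring=[15:NB,61:NA,73:NC]
Op 6: route key 16: smallest pos >= 16 is 61 -> NA
Op 7: route key 98: none >= 98, wrap to smallest pos 15 -> NB
Op 8: route key 74: none >= 74, wrap to smallest pos 15 -> NB
Op 9: add ND@43 -> ring=[15:NB,43:ND,61:NA,73:NC]
Op 10: add NE@78 -> ring=[15:NB,43:ND,61:NA,73:NC,78:NE]
Op 11: remove NA -> ring=[15:NB,43:ND,73:NC,78:NE]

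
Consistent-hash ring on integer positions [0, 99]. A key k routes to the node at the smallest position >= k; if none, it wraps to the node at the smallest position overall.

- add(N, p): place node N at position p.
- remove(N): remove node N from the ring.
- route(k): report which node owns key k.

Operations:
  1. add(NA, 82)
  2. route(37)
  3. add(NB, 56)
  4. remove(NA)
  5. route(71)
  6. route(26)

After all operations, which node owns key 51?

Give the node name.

Answer: NB

Derivation:
Op 1: add NA@82 -> ring=[82:NA]
Op 2: route key 37: smallest pos >= 37 is 82 -> NA
Op 3: add NB@56 -> ring=[56:NB,82:NA]
Op 4: remove NA -> ring=[56:NB]
Op 5: route key 71: none >= 71, wrap to smallest pos 56 -> NB
Op 6: route key 26: smallest pos >= 26 is 56 -> NB
Final route key 51: smallest pos >= 51 is 56 -> NB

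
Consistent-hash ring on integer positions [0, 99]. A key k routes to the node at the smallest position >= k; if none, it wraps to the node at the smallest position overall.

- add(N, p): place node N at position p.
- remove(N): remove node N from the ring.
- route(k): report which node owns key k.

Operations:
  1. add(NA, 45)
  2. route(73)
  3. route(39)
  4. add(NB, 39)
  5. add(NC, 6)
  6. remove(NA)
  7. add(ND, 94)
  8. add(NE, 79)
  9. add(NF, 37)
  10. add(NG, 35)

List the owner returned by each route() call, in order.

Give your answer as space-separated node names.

Op 1: add NA@45 -> ring=[45:NA]
Op 2: route key 73: none >= 73, wrap to smallest pos 45 -> NA
Op 3: route key 39: smallest pos >= 39 is 45 -> NA
Op 4: add NB@39 -> ring=[39:NB,45:NA]
Op 5: add NC@6 -> ring=[6:NC,39:NB,45:NA]
Op 6: remove NA -> ring=[6:NC,39:NB]
Op 7: add ND@94 -> ring=[6:NC,39:NB,94:ND]
Op 8: add NE@79 -> ring=[6:NC,39:NB,79:NE,94:ND]
Op 9: add NF@37 -> ring=[6:NC,37:NF,39:NB,79:NE,94:ND]
Op 10: add NG@35 -> ring=[6:NC,35:NG,37:NF,39:NB,79:NE,94:ND]

Answer: NA NA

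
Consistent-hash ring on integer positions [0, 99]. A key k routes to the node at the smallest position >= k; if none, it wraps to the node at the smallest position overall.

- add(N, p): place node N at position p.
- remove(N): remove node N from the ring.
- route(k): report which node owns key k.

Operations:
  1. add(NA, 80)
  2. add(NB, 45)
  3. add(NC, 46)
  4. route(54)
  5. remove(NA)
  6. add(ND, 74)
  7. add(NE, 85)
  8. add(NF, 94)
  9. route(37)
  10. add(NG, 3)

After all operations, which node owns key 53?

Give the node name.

Op 1: add NA@80 -> ring=[80:NA]
Op 2: add NB@45 -> ring=[45:NB,80:NA]
Op 3: add NC@46 -> ring=[45:NB,46:NC,80:NA]
Op 4: route key 54: smallest pos >= 54 is 80 -> NA
Op 5: remove NA -> ring=[45:NB,46:NC]
Op 6: add ND@74 -> ring=[45:NB,46:NC,74:ND]
Op 7: add NE@85 -> ring=[45:NB,46:NC,74:ND,85:NE]
Op 8: add NF@94 -> ring=[45:NB,46:NC,74:ND,85:NE,94:NF]
Op 9: route key 37: smallest pos >= 37 is 45 -> NB
Op 10: add NG@3 -> ring=[3:NG,45:NB,46:NC,74:ND,85:NE,94:NF]
Final route key 53: smallest pos >= 53 is 74 -> ND

Answer: ND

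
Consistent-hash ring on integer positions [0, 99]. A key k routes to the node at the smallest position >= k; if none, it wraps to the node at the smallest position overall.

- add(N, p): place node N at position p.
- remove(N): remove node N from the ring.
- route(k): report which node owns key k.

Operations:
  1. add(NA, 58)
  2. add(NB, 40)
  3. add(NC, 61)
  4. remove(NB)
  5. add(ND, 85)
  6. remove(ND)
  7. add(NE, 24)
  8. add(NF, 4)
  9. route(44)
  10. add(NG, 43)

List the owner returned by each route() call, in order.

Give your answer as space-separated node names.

Answer: NA

Derivation:
Op 1: add NA@58 -> ring=[58:NA]
Op 2: add NB@40 -> ring=[40:NB,58:NA]
Op 3: add NC@61 -> ring=[40:NB,58:NA,61:NC]
Op 4: remove NB -> ring=[58:NA,61:NC]
Op 5: add ND@85 -> ring=[58:NA,61:NC,85:ND]
Op 6: remove ND -> ring=[58:NA,61:NC]
Op 7: add NE@24 -> ring=[24:NE,58:NA,61:NC]
Op 8: add NF@4 -> ring=[4:NF,24:NE,58:NA,61:NC]
Op 9: route key 44: smallest pos >= 44 is 58 -> NA
Op 10: add NG@43 -> ring=[4:NF,24:NE,43:NG,58:NA,61:NC]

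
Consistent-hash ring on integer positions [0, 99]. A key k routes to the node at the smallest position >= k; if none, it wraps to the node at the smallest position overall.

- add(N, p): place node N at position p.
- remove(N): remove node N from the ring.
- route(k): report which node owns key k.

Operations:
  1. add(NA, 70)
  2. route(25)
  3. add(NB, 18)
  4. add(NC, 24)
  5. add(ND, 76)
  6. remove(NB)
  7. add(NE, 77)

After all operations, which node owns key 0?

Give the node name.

Op 1: add NA@70 -> ring=[70:NA]
Op 2: route key 25: smallest pos >= 25 is 70 -> NA
Op 3: add NB@18 -> ring=[18:NB,70:NA]
Op 4: add NC@24 -> ring=[18:NB,24:NC,70:NA]
Op 5: add ND@76 -> ring=[18:NB,24:NC,70:NA,76:ND]
Op 6: remove NB -> ring=[24:NC,70:NA,76:ND]
Op 7: add NE@77 -> ring=[24:NC,70:NA,76:ND,77:NE]
Final route key 0: smallest pos >= 0 is 24 -> NC

Answer: NC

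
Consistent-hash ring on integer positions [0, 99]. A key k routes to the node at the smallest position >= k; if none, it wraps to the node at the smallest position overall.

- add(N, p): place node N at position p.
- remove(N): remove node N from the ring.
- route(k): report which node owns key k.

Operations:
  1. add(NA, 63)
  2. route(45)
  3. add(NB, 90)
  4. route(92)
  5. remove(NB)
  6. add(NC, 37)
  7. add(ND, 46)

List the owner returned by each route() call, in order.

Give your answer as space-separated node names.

Answer: NA NA

Derivation:
Op 1: add NA@63 -> ring=[63:NA]
Op 2: route key 45: smallest pos >= 45 is 63 -> NA
Op 3: add NB@90 -> ring=[63:NA,90:NB]
Op 4: route key 92: none >= 92, wrap to smallest pos 63 -> NA
Op 5: remove NB -> ring=[63:NA]
Op 6: add NC@37 -> ring=[37:NC,63:NA]
Op 7: add ND@46 -> ring=[37:NC,46:ND,63:NA]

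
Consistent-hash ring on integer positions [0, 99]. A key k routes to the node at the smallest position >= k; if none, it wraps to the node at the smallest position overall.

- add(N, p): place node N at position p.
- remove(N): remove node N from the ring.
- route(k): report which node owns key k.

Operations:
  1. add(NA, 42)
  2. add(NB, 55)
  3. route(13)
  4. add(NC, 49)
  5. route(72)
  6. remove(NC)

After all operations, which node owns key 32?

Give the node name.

Op 1: add NA@42 -> ring=[42:NA]
Op 2: add NB@55 -> ring=[42:NA,55:NB]
Op 3: route key 13: smallest pos >= 13 is 42 -> NA
Op 4: add NC@49 -> ring=[42:NA,49:NC,55:NB]
Op 5: route key 72: none >= 72, wrap to smallest pos 42 -> NA
Op 6: remove NC -> ring=[42:NA,55:NB]
Final route key 32: smallest pos >= 32 is 42 -> NA

Answer: NA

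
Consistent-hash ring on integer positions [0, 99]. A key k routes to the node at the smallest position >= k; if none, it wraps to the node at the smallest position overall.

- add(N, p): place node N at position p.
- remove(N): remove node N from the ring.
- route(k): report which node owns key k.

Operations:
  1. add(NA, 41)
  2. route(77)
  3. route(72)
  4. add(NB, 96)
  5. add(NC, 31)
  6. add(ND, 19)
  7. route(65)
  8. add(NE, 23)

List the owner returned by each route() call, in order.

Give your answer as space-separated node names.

Answer: NA NA NB

Derivation:
Op 1: add NA@41 -> ring=[41:NA]
Op 2: route key 77: none >= 77, wrap to smallest pos 41 -> NA
Op 3: route key 72: none >= 72, wrap to smallest pos 41 -> NA
Op 4: add NB@96 -> ring=[41:NA,96:NB]
Op 5: add NC@31 -> ring=[31:NC,41:NA,96:NB]
Op 6: add ND@19 -> ring=[19:ND,31:NC,41:NA,96:NB]
Op 7: route key 65: smallest pos >= 65 is 96 -> NB
Op 8: add NE@23 -> ring=[19:ND,23:NE,31:NC,41:NA,96:NB]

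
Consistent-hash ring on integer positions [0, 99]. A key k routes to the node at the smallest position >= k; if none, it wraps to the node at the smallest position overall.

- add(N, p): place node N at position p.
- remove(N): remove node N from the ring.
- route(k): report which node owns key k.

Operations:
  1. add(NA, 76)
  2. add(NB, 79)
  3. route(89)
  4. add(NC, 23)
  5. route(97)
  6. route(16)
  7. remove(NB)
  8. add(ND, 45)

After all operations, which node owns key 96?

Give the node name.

Op 1: add NA@76 -> ring=[76:NA]
Op 2: add NB@79 -> ring=[76:NA,79:NB]
Op 3: route key 89: none >= 89, wrap to smallest pos 76 -> NA
Op 4: add NC@23 -> ring=[23:NC,76:NA,79:NB]
Op 5: route key 97: none >= 97, wrap to smallest pos 23 -> NC
Op 6: route key 16: smallest pos >= 16 is 23 -> NC
Op 7: remove NB -> ring=[23:NC,76:NA]
Op 8: add ND@45 -> ring=[23:NC,45:ND,76:NA]
Final route key 96: none >= 96, wrap to smallest pos 23 -> NC

Answer: NC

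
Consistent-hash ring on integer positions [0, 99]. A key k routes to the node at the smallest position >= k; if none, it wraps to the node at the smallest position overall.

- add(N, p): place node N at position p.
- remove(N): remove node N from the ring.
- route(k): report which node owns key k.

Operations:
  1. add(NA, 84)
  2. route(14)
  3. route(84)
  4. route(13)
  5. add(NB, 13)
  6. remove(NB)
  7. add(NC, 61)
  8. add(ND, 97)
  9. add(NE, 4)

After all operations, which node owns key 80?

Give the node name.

Answer: NA

Derivation:
Op 1: add NA@84 -> ring=[84:NA]
Op 2: route key 14: smallest pos >= 14 is 84 -> NA
Op 3: route key 84: smallest pos >= 84 is 84 -> NA
Op 4: route key 13: smallest pos >= 13 is 84 -> NA
Op 5: add NB@13 -> ring=[13:NB,84:NA]
Op 6: remove NB -> ring=[84:NA]
Op 7: add NC@61 -> ring=[61:NC,84:NA]
Op 8: add ND@97 -> ring=[61:NC,84:NA,97:ND]
Op 9: add NE@4 -> ring=[4:NE,61:NC,84:NA,97:ND]
Final route key 80: smallest pos >= 80 is 84 -> NA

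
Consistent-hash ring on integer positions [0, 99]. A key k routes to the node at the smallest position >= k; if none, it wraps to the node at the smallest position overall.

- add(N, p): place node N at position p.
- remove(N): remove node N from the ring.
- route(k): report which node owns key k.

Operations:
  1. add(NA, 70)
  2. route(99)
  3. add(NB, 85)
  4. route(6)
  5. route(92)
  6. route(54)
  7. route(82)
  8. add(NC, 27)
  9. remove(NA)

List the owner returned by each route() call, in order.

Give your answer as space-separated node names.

Op 1: add NA@70 -> ring=[70:NA]
Op 2: route key 99: none >= 99, wrap to smallest pos 70 -> NA
Op 3: add NB@85 -> ring=[70:NA,85:NB]
Op 4: route key 6: smallest pos >= 6 is 70 -> NA
Op 5: route key 92: none >= 92, wrap to smallest pos 70 -> NA
Op 6: route key 54: smallest pos >= 54 is 70 -> NA
Op 7: route key 82: smallest pos >= 82 is 85 -> NB
Op 8: add NC@27 -> ring=[27:NC,70:NA,85:NB]
Op 9: remove NA -> ring=[27:NC,85:NB]

Answer: NA NA NA NA NB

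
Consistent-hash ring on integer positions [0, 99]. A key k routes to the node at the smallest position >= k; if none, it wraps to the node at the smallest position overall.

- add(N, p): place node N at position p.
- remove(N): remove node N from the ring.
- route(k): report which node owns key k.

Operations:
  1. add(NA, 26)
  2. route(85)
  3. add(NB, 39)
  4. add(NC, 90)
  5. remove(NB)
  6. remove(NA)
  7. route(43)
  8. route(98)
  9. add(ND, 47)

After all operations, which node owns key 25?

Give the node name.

Op 1: add NA@26 -> ring=[26:NA]
Op 2: route key 85: none >= 85, wrap to smallest pos 26 -> NA
Op 3: add NB@39 -> ring=[26:NA,39:NB]
Op 4: add NC@90 -> ring=[26:NA,39:NB,90:NC]
Op 5: remove NB -> ring=[26:NA,90:NC]
Op 6: remove NA -> ring=[90:NC]
Op 7: route key 43: smallest pos >= 43 is 90 -> NC
Op 8: route key 98: none >= 98, wrap to smallest pos 90 -> NC
Op 9: add ND@47 -> ring=[47:ND,90:NC]
Final route key 25: smallest pos >= 25 is 47 -> ND

Answer: ND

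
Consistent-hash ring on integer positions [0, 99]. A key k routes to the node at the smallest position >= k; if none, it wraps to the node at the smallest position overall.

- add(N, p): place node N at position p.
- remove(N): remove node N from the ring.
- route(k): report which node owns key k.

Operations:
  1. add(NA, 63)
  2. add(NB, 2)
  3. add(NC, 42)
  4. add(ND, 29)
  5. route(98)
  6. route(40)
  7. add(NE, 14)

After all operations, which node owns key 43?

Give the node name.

Answer: NA

Derivation:
Op 1: add NA@63 -> ring=[63:NA]
Op 2: add NB@2 -> ring=[2:NB,63:NA]
Op 3: add NC@42 -> ring=[2:NB,42:NC,63:NA]
Op 4: add ND@29 -> ring=[2:NB,29:ND,42:NC,63:NA]
Op 5: route key 98: none >= 98, wrap to smallest pos 2 -> NB
Op 6: route key 40: smallest pos >= 40 is 42 -> NC
Op 7: add NE@14 -> ring=[2:NB,14:NE,29:ND,42:NC,63:NA]
Final route key 43: smallest pos >= 43 is 63 -> NA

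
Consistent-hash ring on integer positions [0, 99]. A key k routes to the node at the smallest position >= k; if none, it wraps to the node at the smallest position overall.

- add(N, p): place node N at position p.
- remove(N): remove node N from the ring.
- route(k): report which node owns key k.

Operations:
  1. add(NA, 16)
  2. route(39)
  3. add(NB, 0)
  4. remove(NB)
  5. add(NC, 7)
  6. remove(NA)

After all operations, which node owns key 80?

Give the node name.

Answer: NC

Derivation:
Op 1: add NA@16 -> ring=[16:NA]
Op 2: route key 39: none >= 39, wrap to smallest pos 16 -> NA
Op 3: add NB@0 -> ring=[0:NB,16:NA]
Op 4: remove NB -> ring=[16:NA]
Op 5: add NC@7 -> ring=[7:NC,16:NA]
Op 6: remove NA -> ring=[7:NC]
Final route key 80: none >= 80, wrap to smallest pos 7 -> NC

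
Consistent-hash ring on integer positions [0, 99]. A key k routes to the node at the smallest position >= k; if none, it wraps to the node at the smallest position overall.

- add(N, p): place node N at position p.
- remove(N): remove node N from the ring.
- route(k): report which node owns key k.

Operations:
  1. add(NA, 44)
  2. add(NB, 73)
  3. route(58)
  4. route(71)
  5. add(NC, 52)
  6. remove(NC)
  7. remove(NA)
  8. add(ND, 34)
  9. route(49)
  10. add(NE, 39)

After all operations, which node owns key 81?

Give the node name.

Answer: ND

Derivation:
Op 1: add NA@44 -> ring=[44:NA]
Op 2: add NB@73 -> ring=[44:NA,73:NB]
Op 3: route key 58: smallest pos >= 58 is 73 -> NB
Op 4: route key 71: smallest pos >= 71 is 73 -> NB
Op 5: add NC@52 -> ring=[44:NA,52:NC,73:NB]
Op 6: remove NC -> ring=[44:NA,73:NB]
Op 7: remove NA -> ring=[73:NB]
Op 8: add ND@34 -> ring=[34:ND,73:NB]
Op 9: route key 49: smallest pos >= 49 is 73 -> NB
Op 10: add NE@39 -> ring=[34:ND,39:NE,73:NB]
Final route key 81: none >= 81, wrap to smallest pos 34 -> ND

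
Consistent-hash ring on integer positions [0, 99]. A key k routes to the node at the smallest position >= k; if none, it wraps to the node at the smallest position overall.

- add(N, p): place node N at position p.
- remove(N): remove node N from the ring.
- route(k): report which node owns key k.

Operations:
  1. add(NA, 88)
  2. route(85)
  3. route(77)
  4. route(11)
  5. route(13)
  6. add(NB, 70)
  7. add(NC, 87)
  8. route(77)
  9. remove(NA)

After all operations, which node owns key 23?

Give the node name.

Op 1: add NA@88 -> ring=[88:NA]
Op 2: route key 85: smallest pos >= 85 is 88 -> NA
Op 3: route key 77: smallest pos >= 77 is 88 -> NA
Op 4: route key 11: smallest pos >= 11 is 88 -> NA
Op 5: route key 13: smallest pos >= 13 is 88 -> NA
Op 6: add NB@70 -> ring=[70:NB,88:NA]
Op 7: add NC@87 -> ring=[70:NB,87:NC,88:NA]
Op 8: route key 77: smallest pos >= 77 is 87 -> NC
Op 9: remove NA -> ring=[70:NB,87:NC]
Final route key 23: smallest pos >= 23 is 70 -> NB

Answer: NB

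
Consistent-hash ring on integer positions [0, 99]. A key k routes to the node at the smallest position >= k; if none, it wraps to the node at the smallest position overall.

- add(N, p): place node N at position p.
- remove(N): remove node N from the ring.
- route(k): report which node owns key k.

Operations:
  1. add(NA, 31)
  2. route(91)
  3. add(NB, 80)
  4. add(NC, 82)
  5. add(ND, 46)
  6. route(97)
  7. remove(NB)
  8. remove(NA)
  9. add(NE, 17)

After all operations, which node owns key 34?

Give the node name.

Op 1: add NA@31 -> ring=[31:NA]
Op 2: route key 91: none >= 91, wrap to smallest pos 31 -> NA
Op 3: add NB@80 -> ring=[31:NA,80:NB]
Op 4: add NC@82 -> ring=[31:NA,80:NB,82:NC]
Op 5: add ND@46 -> ring=[31:NA,46:ND,80:NB,82:NC]
Op 6: route key 97: none >= 97, wrap to smallest pos 31 -> NA
Op 7: remove NB -> ring=[31:NA,46:ND,82:NC]
Op 8: remove NA -> ring=[46:ND,82:NC]
Op 9: add NE@17 -> ring=[17:NE,46:ND,82:NC]
Final route key 34: smallest pos >= 34 is 46 -> ND

Answer: ND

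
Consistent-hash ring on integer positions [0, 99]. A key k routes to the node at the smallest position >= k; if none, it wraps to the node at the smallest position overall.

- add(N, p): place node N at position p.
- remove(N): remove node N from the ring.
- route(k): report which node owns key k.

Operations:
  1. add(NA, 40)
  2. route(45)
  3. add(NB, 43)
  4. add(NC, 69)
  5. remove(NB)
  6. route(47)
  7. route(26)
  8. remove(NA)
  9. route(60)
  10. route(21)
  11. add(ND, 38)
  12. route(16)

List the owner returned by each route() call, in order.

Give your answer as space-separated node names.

Op 1: add NA@40 -> ring=[40:NA]
Op 2: route key 45: none >= 45, wrap to smallest pos 40 -> NA
Op 3: add NB@43 -> ring=[40:NA,43:NB]
Op 4: add NC@69 -> ring=[40:NA,43:NB,69:NC]
Op 5: remove NB -> ring=[40:NA,69:NC]
Op 6: route key 47: smallest pos >= 47 is 69 -> NC
Op 7: route key 26: smallest pos >= 26 is 40 -> NA
Op 8: remove NA -> ring=[69:NC]
Op 9: route key 60: smallest pos >= 60 is 69 -> NC
Op 10: route key 21: smallest pos >= 21 is 69 -> NC
Op 11: add ND@38 -> ring=[38:ND,69:NC]
Op 12: route key 16: smallest pos >= 16 is 38 -> ND

Answer: NA NC NA NC NC ND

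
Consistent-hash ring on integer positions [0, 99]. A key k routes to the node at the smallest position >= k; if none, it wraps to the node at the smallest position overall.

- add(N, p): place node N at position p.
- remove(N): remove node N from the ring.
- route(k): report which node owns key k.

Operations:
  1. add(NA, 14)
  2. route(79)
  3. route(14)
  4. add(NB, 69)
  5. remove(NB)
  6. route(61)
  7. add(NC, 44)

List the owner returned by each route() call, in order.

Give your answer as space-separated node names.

Op 1: add NA@14 -> ring=[14:NA]
Op 2: route key 79: none >= 79, wrap to smallest pos 14 -> NA
Op 3: route key 14: smallest pos >= 14 is 14 -> NA
Op 4: add NB@69 -> ring=[14:NA,69:NB]
Op 5: remove NB -> ring=[14:NA]
Op 6: route key 61: none >= 61, wrap to smallest pos 14 -> NA
Op 7: add NC@44 -> ring=[14:NA,44:NC]

Answer: NA NA NA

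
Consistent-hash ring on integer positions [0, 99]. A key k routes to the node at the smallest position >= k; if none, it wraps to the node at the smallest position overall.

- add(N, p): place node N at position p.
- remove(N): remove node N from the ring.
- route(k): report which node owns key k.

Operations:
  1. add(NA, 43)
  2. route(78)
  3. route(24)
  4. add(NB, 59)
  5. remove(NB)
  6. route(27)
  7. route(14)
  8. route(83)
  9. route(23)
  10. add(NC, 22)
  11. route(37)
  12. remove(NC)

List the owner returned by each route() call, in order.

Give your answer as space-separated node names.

Answer: NA NA NA NA NA NA NA

Derivation:
Op 1: add NA@43 -> ring=[43:NA]
Op 2: route key 78: none >= 78, wrap to smallest pos 43 -> NA
Op 3: route key 24: smallest pos >= 24 is 43 -> NA
Op 4: add NB@59 -> ring=[43:NA,59:NB]
Op 5: remove NB -> ring=[43:NA]
Op 6: route key 27: smallest pos >= 27 is 43 -> NA
Op 7: route key 14: smallest pos >= 14 is 43 -> NA
Op 8: route key 83: none >= 83, wrap to smallest pos 43 -> NA
Op 9: route key 23: smallest pos >= 23 is 43 -> NA
Op 10: add NC@22 -> ring=[22:NC,43:NA]
Op 11: route key 37: smallest pos >= 37 is 43 -> NA
Op 12: remove NC -> ring=[43:NA]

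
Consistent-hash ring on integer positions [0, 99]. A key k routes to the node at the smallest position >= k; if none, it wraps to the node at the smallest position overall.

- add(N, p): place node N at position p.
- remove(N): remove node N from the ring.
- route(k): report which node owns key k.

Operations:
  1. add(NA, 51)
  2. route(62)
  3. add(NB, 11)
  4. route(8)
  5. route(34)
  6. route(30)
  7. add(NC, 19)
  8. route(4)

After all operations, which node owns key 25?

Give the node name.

Op 1: add NA@51 -> ring=[51:NA]
Op 2: route key 62: none >= 62, wrap to smallest pos 51 -> NA
Op 3: add NB@11 -> ring=[11:NB,51:NA]
Op 4: route key 8: smallest pos >= 8 is 11 -> NB
Op 5: route key 34: smallest pos >= 34 is 51 -> NA
Op 6: route key 30: smallest pos >= 30 is 51 -> NA
Op 7: add NC@19 -> ring=[11:NB,19:NC,51:NA]
Op 8: route key 4: smallest pos >= 4 is 11 -> NB
Final route key 25: smallest pos >= 25 is 51 -> NA

Answer: NA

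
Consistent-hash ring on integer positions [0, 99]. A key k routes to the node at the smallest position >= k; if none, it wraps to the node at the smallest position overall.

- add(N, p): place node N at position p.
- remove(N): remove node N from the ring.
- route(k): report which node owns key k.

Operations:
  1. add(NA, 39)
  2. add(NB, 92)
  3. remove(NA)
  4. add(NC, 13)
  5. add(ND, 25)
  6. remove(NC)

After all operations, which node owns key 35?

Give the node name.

Op 1: add NA@39 -> ring=[39:NA]
Op 2: add NB@92 -> ring=[39:NA,92:NB]
Op 3: remove NA -> ring=[92:NB]
Op 4: add NC@13 -> ring=[13:NC,92:NB]
Op 5: add ND@25 -> ring=[13:NC,25:ND,92:NB]
Op 6: remove NC -> ring=[25:ND,92:NB]
Final route key 35: smallest pos >= 35 is 92 -> NB

Answer: NB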